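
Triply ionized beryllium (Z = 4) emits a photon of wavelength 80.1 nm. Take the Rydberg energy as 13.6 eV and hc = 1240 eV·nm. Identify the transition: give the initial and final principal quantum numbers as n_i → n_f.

n_i = 5, n_f = 3

The photon energy is ΔE = hc/λ = 1240 / 80.1 = 15.48 eV.
With Z = 4, ΔE = 217.6 × (1/n_f² − 1/n_i²), so 1/n_f² − 1/n_i² = 0.07114.
Trying n_f = 3 gives 1/n_i² = 0.03997, i.e. n_i ≈ 5; this pair matches.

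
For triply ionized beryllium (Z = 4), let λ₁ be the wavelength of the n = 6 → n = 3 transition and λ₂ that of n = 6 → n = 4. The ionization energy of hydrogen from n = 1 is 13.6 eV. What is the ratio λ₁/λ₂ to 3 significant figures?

0.417

λ ∝ 1/ΔE ∝ 1/(1/n_f² − 1/n_i²), and the Z² and hc factors cancel in the ratio.
λ₁/λ₂ = (1/4² − 1/6²)/(1/3² − 1/6²) = 0.03472/0.08333 = 0.417.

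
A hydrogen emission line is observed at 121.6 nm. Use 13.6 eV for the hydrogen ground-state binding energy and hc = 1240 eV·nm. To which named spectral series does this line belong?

ΔE = 1240/121.6 = 10.20 eV.
This matches 13.6 × (1/1² − 1/2²), so n_f = 1: the Lyman series.

Lyman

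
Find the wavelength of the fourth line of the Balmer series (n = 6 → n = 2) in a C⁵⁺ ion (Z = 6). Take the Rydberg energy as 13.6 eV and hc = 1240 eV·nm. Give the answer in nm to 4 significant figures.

11.40 nm

The Balmer series terminates on n_f = 2; the fourth line has n_i = 2+4 = 6.
ΔE = 489.6 × (1/2² − 1/6²) = 108.8 eV.
λ = 1240 / 108.8 = 11.40 nm.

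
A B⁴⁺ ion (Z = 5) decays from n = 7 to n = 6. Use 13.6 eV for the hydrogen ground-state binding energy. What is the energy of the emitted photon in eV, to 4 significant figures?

The Bohr energies scale as Z², so for Z = 5: E_n = −340.0/n² eV.
E_7 = −340.0/49 = −6.939 eV and E_6 = −340.0/36 = −9.444 eV.
The photon energy is |E_7 − E_6| = 2.506 eV.

2.506 eV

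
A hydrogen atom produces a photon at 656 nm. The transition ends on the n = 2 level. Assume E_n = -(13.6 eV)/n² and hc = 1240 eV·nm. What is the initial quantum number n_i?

n_i = 3

The photon energy is ΔE = hc/λ = 1240 / 656 = 1.890 eV.
With Z = 1, ΔE = 13.60 × (1/n_f² − 1/n_i²), so 1/n_f² − 1/n_i² = 0.1390.
With n_f = 2: 1/n_i² = 1/4 − 0.1390 = 0.1110, so n_i ≈ 3.00.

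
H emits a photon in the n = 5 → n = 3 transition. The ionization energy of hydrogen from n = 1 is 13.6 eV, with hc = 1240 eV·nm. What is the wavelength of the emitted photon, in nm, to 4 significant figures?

1282 nm

ΔE = 13.60 × (1/3² − 1/5²) = 13.60 × 0.07111 = 0.9671 eV.
λ = hc/ΔE = 1240 / 0.9671 = 1282 nm.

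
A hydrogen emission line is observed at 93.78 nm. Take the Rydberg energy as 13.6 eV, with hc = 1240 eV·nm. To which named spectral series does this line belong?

Lyman

ΔE = 1240/93.78 = 13.22 eV.
This matches 13.6 × (1/1² − 1/6²), so n_f = 1: the Lyman series.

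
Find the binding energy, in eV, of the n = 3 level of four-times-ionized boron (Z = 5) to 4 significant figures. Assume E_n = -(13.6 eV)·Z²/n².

37.78 eV

E_n = −13.6 Z²/n² = −340.0/n² eV for Z = 5.
E_3 = −340.0/9 = −37.78 eV, so ionization (to E = 0) requires 37.78 eV.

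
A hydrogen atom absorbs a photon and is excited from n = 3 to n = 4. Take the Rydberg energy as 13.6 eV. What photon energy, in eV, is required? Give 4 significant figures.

E_4 = −13.60/16 = −0.8500 eV and E_3 = −13.60/9 = −1.511 eV.
The photon energy is |E_4 − E_3| = 0.6611 eV.

0.6611 eV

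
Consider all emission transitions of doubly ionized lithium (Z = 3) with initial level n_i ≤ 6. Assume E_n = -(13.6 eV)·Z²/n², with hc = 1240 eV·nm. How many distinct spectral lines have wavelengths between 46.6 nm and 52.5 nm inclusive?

Enumerate all n_i → n_f pairs with 1 ≤ n_f < n_i ≤ 6 and compute λ = 1240 / [13.6·9·(1/n_f² − 1/n_i²)].
Lines falling in [46.6, 52.5] nm: 5→2 (48.24 nm).

1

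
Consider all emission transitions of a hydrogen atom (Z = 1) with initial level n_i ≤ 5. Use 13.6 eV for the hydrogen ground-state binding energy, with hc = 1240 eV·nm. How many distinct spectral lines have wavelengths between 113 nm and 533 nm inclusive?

Enumerate all n_i → n_f pairs with 1 ≤ n_f < n_i ≤ 5 and compute λ = 1240 / [13.6·1·(1/n_f² − 1/n_i²)].
Lines falling in [113, 533] nm: 2→1 (121.6 nm), 5→2 (434.2 nm), 4→2 (486.3 nm).

3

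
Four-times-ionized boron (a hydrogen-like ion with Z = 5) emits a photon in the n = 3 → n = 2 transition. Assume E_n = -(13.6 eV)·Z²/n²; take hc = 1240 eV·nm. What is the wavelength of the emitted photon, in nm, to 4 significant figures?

For Z = 5 the level energies scale as Z², so the effective Rydberg energy is 13.6 × 25 = 340.0 eV.
ΔE = 340.0 × (1/2² − 1/3²) = 340.0 × 0.1389 = 47.22 eV.
λ = hc/ΔE = 1240 / 47.22 = 26.26 nm.

26.26 nm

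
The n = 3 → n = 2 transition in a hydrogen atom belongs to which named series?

The series is set by the lower level: n_f = 2 is the Balmer series.

Balmer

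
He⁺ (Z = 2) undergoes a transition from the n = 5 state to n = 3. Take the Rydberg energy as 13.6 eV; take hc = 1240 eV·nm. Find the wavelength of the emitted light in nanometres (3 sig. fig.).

For Z = 2 the level energies scale as Z², so the effective Rydberg energy is 13.6 × 4 = 54.40 eV.
ΔE = 54.40 × (1/3² − 1/5²) = 54.40 × 0.07111 = 3.868 eV.
λ = hc/ΔE = 1240 / 3.868 = 321 nm.

321 nm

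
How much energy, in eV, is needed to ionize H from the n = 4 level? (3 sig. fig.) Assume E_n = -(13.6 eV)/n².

E_4 = −13.60/16 = −0.850 eV, so ionization (to E = 0) requires 0.850 eV.

0.850 eV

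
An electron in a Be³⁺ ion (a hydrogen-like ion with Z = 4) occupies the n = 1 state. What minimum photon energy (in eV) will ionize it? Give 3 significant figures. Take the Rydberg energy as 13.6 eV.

218 eV

E_n = −13.6 Z²/n² = −217.6/n² eV for Z = 4.
E_1 = −217.6/1 = −218 eV, so ionization (to E = 0) requires 218 eV.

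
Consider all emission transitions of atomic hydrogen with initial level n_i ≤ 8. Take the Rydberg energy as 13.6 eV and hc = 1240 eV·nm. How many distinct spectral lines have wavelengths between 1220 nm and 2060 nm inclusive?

3

Enumerate all n_i → n_f pairs with 1 ≤ n_f < n_i ≤ 8 and compute λ = 1240 / [13.6·1·(1/n_f² − 1/n_i²)].
Lines falling in [1220, 2060] nm: 5→3 (1282 nm), 4→3 (1876 nm), 8→4 (1945 nm).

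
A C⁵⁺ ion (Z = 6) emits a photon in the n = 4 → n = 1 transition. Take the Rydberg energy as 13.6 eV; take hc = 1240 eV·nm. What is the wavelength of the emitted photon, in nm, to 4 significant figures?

For Z = 6 the level energies scale as Z², so the effective Rydberg energy is 13.6 × 36 = 489.6 eV.
ΔE = 489.6 × (1/1² − 1/4²) = 489.6 × 0.9375 = 459.0 eV.
λ = hc/ΔE = 1240 / 459.0 = 2.702 nm.

2.702 nm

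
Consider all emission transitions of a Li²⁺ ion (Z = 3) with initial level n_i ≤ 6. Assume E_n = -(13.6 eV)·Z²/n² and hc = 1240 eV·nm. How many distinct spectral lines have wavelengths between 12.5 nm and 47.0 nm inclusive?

Enumerate all n_i → n_f pairs with 1 ≤ n_f < n_i ≤ 6 and compute λ = 1240 / [13.6·9·(1/n_f² − 1/n_i²)].
Lines falling in [12.5, 47.0] nm: 2→1 (13.51 nm), 6→2 (45.59 nm).

2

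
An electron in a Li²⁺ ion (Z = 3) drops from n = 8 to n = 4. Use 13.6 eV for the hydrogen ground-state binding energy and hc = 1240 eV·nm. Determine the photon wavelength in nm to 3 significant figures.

For Z = 3 the level energies scale as Z², so the effective Rydberg energy is 13.6 × 9 = 122.4 eV.
ΔE = 122.4 × (1/4² − 1/8²) = 122.4 × 0.04688 = 5.738 eV.
λ = hc/ΔE = 1240 / 5.738 = 216 nm.

216 nm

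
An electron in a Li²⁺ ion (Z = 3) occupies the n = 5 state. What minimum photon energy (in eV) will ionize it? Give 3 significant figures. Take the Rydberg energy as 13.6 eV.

4.90 eV

E_n = −13.6 Z²/n² = −122.4/n² eV for Z = 3.
E_5 = −122.4/25 = −4.90 eV, so ionization (to E = 0) requires 4.90 eV.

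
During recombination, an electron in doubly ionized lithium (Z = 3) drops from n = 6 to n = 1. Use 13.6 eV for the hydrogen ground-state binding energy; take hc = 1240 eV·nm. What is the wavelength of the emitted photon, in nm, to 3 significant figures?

For Z = 3 the level energies scale as Z², so the effective Rydberg energy is 13.6 × 9 = 122.4 eV.
ΔE = 122.4 × (1/1² − 1/6²) = 122.4 × 0.9722 = 119.0 eV.
λ = hc/ΔE = 1240 / 119.0 = 10.4 nm.

10.4 nm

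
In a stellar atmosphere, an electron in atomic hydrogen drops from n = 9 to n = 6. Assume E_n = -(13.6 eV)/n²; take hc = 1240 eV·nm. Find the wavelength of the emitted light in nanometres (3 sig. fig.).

5910 nm

ΔE = 13.60 × (1/6² − 1/9²) = 13.60 × 0.01543 = 0.2099 eV.
λ = hc/ΔE = 1240 / 0.2099 = 5910 nm.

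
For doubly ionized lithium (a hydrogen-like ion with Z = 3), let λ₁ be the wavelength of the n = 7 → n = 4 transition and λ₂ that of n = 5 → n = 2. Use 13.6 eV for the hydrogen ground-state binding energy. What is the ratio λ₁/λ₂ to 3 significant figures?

λ ∝ 1/ΔE ∝ 1/(1/n_f² − 1/n_i²), and the Z² and hc factors cancel in the ratio.
λ₁/λ₂ = (1/2² − 1/5²)/(1/4² − 1/7²) = 0.2100/0.04209 = 4.99.

4.99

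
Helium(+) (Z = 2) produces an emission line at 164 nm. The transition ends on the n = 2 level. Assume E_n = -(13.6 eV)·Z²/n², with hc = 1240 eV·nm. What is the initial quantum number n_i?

The photon energy is ΔE = hc/λ = 1240 / 164 = 7.561 eV.
With Z = 2, ΔE = 54.40 × (1/n_f² − 1/n_i²), so 1/n_f² − 1/n_i² = 0.1390.
With n_f = 2: 1/n_i² = 1/4 − 0.1390 = 0.1110, so n_i ≈ 3.00.

n_i = 3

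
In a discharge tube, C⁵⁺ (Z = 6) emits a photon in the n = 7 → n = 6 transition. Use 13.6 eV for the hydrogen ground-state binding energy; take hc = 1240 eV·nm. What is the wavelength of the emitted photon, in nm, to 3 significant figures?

For Z = 6 the level energies scale as Z², so the effective Rydberg energy is 13.6 × 36 = 489.6 eV.
ΔE = 489.6 × (1/6² − 1/7²) = 489.6 × 0.007370 = 3.608 eV.
λ = hc/ΔE = 1240 / 3.608 = 344 nm.

344 nm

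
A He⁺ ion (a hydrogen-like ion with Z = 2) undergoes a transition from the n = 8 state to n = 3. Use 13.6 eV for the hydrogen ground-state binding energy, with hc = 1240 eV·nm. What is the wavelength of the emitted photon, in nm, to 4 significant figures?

For Z = 2 the level energies scale as Z², so the effective Rydberg energy is 13.6 × 4 = 54.40 eV.
ΔE = 54.40 × (1/3² − 1/8²) = 54.40 × 0.09549 = 5.194 eV.
λ = hc/ΔE = 1240 / 5.194 = 238.7 nm.

238.7 nm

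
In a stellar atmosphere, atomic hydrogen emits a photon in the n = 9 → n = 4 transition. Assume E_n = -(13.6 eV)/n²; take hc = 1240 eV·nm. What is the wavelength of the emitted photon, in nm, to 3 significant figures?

ΔE = 13.60 × (1/4² − 1/9²) = 13.60 × 0.05015 = 0.6821 eV.
λ = hc/ΔE = 1240 / 0.6821 = 1820 nm.
This line belongs to the Brackett series.

1820 nm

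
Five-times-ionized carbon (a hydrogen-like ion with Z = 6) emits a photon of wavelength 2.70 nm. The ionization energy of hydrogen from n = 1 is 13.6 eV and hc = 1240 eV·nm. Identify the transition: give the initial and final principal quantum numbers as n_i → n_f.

The photon energy is ΔE = hc/λ = 1240 / 2.70 = 459.3 eV.
With Z = 6, ΔE = 489.6 × (1/n_f² − 1/n_i²), so 1/n_f² − 1/n_i² = 0.9380.
Trying n_f = 1 gives 1/n_i² = 0.06197, i.e. n_i ≈ 4; this pair matches.

n_i = 4, n_f = 1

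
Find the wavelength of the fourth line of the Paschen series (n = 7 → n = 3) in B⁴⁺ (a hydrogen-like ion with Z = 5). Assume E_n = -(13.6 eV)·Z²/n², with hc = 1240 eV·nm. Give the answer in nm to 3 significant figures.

40.2 nm

The Paschen series terminates on n_f = 3; the fourth line has n_i = 3+4 = 7.
ΔE = 340.0 × (1/3² − 1/7²) = 30.84 eV.
λ = 1240 / 30.84 = 40.2 nm.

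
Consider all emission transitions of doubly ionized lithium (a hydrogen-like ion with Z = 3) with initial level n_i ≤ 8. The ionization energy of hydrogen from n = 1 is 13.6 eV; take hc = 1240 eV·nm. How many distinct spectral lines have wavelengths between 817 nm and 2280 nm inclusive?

Enumerate all n_i → n_f pairs with 1 ≤ n_f < n_i ≤ 8 and compute λ = 1240 / [13.6·9·(1/n_f² − 1/n_i²)].
Lines falling in [817, 2280] nm: 6→5 (828.9 nm), 8→6 (833.6 nm), 7→6 (1375 nm), 8→7 (2118 nm).

4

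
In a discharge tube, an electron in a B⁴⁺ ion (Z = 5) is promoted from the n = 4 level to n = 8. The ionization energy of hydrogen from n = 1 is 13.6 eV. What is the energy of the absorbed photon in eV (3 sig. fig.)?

15.9 eV

The Bohr energies scale as Z², so for Z = 5: E_n = −340.0/n² eV.
E_8 = −340.0/64 = −5.313 eV and E_4 = −340.0/16 = −21.25 eV.
The photon energy is |E_8 − E_4| = 15.9 eV.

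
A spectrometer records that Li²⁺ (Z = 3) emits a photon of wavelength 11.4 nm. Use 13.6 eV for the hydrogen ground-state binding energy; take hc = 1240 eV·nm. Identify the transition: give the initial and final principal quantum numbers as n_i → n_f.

The photon energy is ΔE = hc/λ = 1240 / 11.4 = 108.8 eV.
With Z = 3, ΔE = 122.4 × (1/n_f² − 1/n_i²), so 1/n_f² − 1/n_i² = 0.8887.
Trying n_f = 1 gives 1/n_i² = 0.1113, i.e. n_i ≈ 3; this pair matches.

n_i = 3, n_f = 1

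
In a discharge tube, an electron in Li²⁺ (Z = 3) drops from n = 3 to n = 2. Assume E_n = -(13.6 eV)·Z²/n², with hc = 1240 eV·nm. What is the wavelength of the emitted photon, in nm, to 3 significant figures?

72.9 nm

For Z = 3 the level energies scale as Z², so the effective Rydberg energy is 13.6 × 9 = 122.4 eV.
ΔE = 122.4 × (1/2² − 1/3²) = 122.4 × 0.1389 = 17.00 eV.
λ = hc/ΔE = 1240 / 17.00 = 72.9 nm.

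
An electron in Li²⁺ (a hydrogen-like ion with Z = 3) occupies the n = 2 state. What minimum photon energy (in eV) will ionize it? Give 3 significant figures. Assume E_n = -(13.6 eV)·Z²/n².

30.6 eV

E_n = −13.6 Z²/n² = −122.4/n² eV for Z = 3.
E_2 = −122.4/4 = −30.6 eV, so ionization (to E = 0) requires 30.6 eV.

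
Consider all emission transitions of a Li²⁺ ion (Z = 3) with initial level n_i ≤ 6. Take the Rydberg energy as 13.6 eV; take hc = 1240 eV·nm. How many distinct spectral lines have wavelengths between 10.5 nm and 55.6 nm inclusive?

Enumerate all n_i → n_f pairs with 1 ≤ n_f < n_i ≤ 6 and compute λ = 1240 / [13.6·9·(1/n_f² − 1/n_i²)].
Lines falling in [10.5, 55.6] nm: 5→1 (10.55 nm), 4→1 (10.81 nm), 3→1 (11.40 nm), 2→1 (13.51 nm), 6→2 (45.59 nm), 5→2 (48.24 nm), 4→2 (54.03 nm).

7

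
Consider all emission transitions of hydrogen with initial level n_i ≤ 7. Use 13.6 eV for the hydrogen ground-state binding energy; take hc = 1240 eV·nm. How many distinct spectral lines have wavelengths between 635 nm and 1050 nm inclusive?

2

Enumerate all n_i → n_f pairs with 1 ≤ n_f < n_i ≤ 7 and compute λ = 1240 / [13.6·1·(1/n_f² − 1/n_i²)].
Lines falling in [635, 1050] nm: 3→2 (656.5 nm), 7→3 (1005 nm).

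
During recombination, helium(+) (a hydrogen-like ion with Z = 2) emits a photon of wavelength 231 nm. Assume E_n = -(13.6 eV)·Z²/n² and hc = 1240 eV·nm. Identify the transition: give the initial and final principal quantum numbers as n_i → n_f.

The photon energy is ΔE = hc/λ = 1240 / 231 = 5.368 eV.
With Z = 2, ΔE = 54.40 × (1/n_f² − 1/n_i²), so 1/n_f² − 1/n_i² = 0.09868.
Trying n_f = 3 gives 1/n_i² = 0.01244, i.e. n_i ≈ 9; this pair matches.

n_i = 9, n_f = 3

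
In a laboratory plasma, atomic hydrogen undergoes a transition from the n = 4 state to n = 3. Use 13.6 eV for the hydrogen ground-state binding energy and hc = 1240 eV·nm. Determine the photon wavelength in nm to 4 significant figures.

1876 nm

ΔE = 13.60 × (1/3² − 1/4²) = 13.60 × 0.04861 = 0.6611 eV.
λ = hc/ΔE = 1240 / 0.6611 = 1876 nm.
This line belongs to the Paschen series.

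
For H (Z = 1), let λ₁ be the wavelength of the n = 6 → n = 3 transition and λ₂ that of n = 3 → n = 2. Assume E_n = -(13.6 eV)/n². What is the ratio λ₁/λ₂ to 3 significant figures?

1.67

λ ∝ 1/ΔE ∝ 1/(1/n_f² − 1/n_i²), and the Z² and hc factors cancel in the ratio.
λ₁/λ₂ = (1/2² − 1/3²)/(1/3² − 1/6²) = 0.1389/0.08333 = 1.67.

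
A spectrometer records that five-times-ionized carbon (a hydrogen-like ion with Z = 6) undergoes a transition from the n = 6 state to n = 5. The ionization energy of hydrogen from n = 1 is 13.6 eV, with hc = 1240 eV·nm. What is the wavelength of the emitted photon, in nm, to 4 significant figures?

207.2 nm

For Z = 6 the level energies scale as Z², so the effective Rydberg energy is 13.6 × 36 = 489.6 eV.
ΔE = 489.6 × (1/5² − 1/6²) = 489.6 × 0.01222 = 5.984 eV.
λ = hc/ΔE = 1240 / 5.984 = 207.2 nm.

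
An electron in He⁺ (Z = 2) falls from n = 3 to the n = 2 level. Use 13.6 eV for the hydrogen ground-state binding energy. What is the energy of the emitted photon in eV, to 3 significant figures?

The Bohr energies scale as Z², so for Z = 2: E_n = −54.40/n² eV.
E_3 = −54.40/9 = −6.044 eV and E_2 = −54.40/4 = −13.60 eV.
The photon energy is |E_3 − E_2| = 7.56 eV.

7.56 eV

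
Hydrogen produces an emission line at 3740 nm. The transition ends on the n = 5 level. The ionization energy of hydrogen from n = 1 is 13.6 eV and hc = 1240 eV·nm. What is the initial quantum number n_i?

n_i = 8

The photon energy is ΔE = hc/λ = 1240 / 3740 = 0.3316 eV.
With Z = 1, ΔE = 13.60 × (1/n_f² − 1/n_i²), so 1/n_f² − 1/n_i² = 0.02438.
With n_f = 5: 1/n_i² = 1/25 − 0.02438 = 0.01562, so n_i ≈ 8.00.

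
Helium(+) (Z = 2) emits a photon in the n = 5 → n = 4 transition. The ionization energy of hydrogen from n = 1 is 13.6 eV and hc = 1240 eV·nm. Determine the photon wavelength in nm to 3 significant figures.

For Z = 2 the level energies scale as Z², so the effective Rydberg energy is 13.6 × 4 = 54.40 eV.
ΔE = 54.40 × (1/4² − 1/5²) = 54.40 × 0.02250 = 1.224 eV.
λ = hc/ΔE = 1240 / 1.224 = 1010 nm.

1010 nm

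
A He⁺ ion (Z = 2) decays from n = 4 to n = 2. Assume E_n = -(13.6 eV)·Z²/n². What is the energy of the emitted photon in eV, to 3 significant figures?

10.2 eV

The Bohr energies scale as Z², so for Z = 2: E_n = −54.40/n² eV.
E_4 = −54.40/16 = −3.400 eV and E_2 = −54.40/4 = −13.60 eV.
The photon energy is |E_4 − E_2| = 10.2 eV.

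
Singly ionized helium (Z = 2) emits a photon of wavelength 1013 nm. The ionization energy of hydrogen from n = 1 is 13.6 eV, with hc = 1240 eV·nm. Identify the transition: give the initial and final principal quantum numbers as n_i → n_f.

n_i = 5, n_f = 4

The photon energy is ΔE = hc/λ = 1240 / 1013 = 1.224 eV.
With Z = 2, ΔE = 54.40 × (1/n_f² − 1/n_i²), so 1/n_f² − 1/n_i² = 0.02250.
Trying n_f = 4 gives 1/n_i² = 0.04000, i.e. n_i ≈ 5; this pair matches.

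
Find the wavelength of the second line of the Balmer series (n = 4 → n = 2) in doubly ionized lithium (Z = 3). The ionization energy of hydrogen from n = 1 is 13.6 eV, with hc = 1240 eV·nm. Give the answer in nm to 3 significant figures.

54.0 nm

The Balmer series terminates on n_f = 2; the second line has n_i = 2+2 = 4.
ΔE = 122.4 × (1/2² − 1/4²) = 22.95 eV.
λ = 1240 / 22.95 = 54.0 nm.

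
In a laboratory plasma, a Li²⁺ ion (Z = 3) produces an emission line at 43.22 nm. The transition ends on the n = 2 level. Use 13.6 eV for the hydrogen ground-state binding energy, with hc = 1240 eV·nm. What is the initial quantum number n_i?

The photon energy is ΔE = hc/λ = 1240 / 43.22 = 28.69 eV.
With Z = 3, ΔE = 122.4 × (1/n_f² − 1/n_i²), so 1/n_f² − 1/n_i² = 0.2344.
With n_f = 2: 1/n_i² = 1/4 − 0.2344 = 0.01560, so n_i ≈ 8.01.

n_i = 8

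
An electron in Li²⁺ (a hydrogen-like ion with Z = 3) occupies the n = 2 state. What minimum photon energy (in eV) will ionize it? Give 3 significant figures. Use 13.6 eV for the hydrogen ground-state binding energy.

E_n = −13.6 Z²/n² = −122.4/n² eV for Z = 3.
E_2 = −122.4/4 = −30.6 eV, so ionization (to E = 0) requires 30.6 eV.

30.6 eV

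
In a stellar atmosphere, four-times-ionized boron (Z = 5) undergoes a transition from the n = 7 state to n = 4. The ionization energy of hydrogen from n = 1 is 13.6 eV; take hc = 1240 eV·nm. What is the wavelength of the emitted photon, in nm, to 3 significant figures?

For Z = 5 the level energies scale as Z², so the effective Rydberg energy is 13.6 × 25 = 340.0 eV.
ΔE = 340.0 × (1/4² − 1/7²) = 340.0 × 0.04209 = 14.31 eV.
λ = hc/ΔE = 1240 / 14.31 = 86.6 nm.

86.6 nm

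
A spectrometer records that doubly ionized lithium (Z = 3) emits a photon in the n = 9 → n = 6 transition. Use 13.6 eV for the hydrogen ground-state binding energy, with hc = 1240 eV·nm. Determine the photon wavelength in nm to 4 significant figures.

656.5 nm

For Z = 3 the level energies scale as Z², so the effective Rydberg energy is 13.6 × 9 = 122.4 eV.
ΔE = 122.4 × (1/6² − 1/9²) = 122.4 × 0.01543 = 1.889 eV.
λ = hc/ΔE = 1240 / 1.889 = 656.5 nm.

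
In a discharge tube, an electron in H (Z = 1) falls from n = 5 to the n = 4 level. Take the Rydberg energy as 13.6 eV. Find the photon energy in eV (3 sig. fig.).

E_5 = −13.60/25 = −0.5440 eV and E_4 = −13.60/16 = −0.8500 eV.
The photon energy is |E_5 − E_4| = 0.306 eV.

0.306 eV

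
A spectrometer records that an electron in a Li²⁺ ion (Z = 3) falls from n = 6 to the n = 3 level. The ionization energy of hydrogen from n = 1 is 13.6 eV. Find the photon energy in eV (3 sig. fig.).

The Bohr energies scale as Z², so for Z = 3: E_n = −122.4/n² eV.
E_6 = −122.4/36 = −3.400 eV and E_3 = −122.4/9 = −13.60 eV.
The photon energy is |E_6 − E_3| = 10.2 eV.

10.2 eV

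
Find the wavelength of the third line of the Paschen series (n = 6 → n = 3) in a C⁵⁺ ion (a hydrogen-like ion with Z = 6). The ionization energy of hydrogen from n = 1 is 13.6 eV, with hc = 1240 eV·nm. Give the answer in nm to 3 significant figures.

The Paschen series terminates on n_f = 3; the third line has n_i = 3+3 = 6.
ΔE = 489.6 × (1/3² − 1/6²) = 40.80 eV.
λ = 1240 / 40.80 = 30.4 nm.

30.4 nm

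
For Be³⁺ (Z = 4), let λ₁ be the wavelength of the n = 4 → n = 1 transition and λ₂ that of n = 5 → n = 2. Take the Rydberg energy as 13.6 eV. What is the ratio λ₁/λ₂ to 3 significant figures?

0.224

λ ∝ 1/ΔE ∝ 1/(1/n_f² − 1/n_i²), and the Z² and hc factors cancel in the ratio.
λ₁/λ₂ = (1/2² − 1/5²)/(1/1² − 1/4²) = 0.2100/0.9375 = 0.224.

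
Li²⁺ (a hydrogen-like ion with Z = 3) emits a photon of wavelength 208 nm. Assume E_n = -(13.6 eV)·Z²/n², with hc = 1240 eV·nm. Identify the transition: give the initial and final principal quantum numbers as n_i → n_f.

n_i = 4, n_f = 3

The photon energy is ΔE = hc/λ = 1240 / 208 = 5.962 eV.
With Z = 3, ΔE = 122.4 × (1/n_f² − 1/n_i²), so 1/n_f² − 1/n_i² = 0.04871.
Trying n_f = 3 gives 1/n_i² = 0.06241, i.e. n_i ≈ 4; this pair matches.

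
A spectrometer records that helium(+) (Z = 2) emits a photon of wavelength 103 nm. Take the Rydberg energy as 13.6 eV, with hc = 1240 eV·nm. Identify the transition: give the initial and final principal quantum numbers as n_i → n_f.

n_i = 6, n_f = 2

The photon energy is ΔE = hc/λ = 1240 / 103 = 12.04 eV.
With Z = 2, ΔE = 54.40 × (1/n_f² − 1/n_i²), so 1/n_f² − 1/n_i² = 0.2213.
Trying n_f = 2 gives 1/n_i² = 0.02870, i.e. n_i ≈ 6; this pair matches.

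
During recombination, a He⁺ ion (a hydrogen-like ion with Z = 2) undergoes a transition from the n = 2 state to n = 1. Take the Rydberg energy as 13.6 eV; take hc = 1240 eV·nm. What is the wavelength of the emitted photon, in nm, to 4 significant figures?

30.39 nm

For Z = 2 the level energies scale as Z², so the effective Rydberg energy is 13.6 × 4 = 54.40 eV.
ΔE = 54.40 × (1/1² − 1/2²) = 54.40 × 0.7500 = 40.80 eV.
λ = hc/ΔE = 1240 / 40.80 = 30.39 nm.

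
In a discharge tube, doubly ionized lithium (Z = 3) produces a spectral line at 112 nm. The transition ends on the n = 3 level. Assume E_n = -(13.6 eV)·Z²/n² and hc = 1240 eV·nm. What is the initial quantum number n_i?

The photon energy is ΔE = hc/λ = 1240 / 112 = 11.07 eV.
With Z = 3, ΔE = 122.4 × (1/n_f² − 1/n_i²), so 1/n_f² − 1/n_i² = 0.09045.
With n_f = 3: 1/n_i² = 1/9 − 0.09045 = 0.02066, so n_i ≈ 6.96.

n_i = 7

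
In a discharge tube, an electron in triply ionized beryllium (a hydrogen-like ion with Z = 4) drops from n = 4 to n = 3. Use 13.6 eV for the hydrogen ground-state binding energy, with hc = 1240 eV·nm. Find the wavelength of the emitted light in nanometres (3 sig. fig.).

For Z = 4 the level energies scale as Z², so the effective Rydberg energy is 13.6 × 16 = 217.6 eV.
ΔE = 217.6 × (1/3² − 1/4²) = 217.6 × 0.04861 = 10.58 eV.
λ = hc/ΔE = 1240 / 10.58 = 117 nm.

117 nm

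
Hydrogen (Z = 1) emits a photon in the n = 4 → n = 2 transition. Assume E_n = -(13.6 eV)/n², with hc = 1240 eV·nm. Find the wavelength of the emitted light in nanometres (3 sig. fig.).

486 nm

ΔE = 13.60 × (1/2² − 1/4²) = 13.60 × 0.1875 = 2.550 eV.
λ = hc/ΔE = 1240 / 2.550 = 486 nm.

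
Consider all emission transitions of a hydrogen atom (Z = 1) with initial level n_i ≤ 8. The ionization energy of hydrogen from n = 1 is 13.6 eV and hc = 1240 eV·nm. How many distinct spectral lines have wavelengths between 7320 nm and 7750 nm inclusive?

2

Enumerate all n_i → n_f pairs with 1 ≤ n_f < n_i ≤ 8 and compute λ = 1240 / [13.6·1·(1/n_f² − 1/n_i²)].
Lines falling in [7320, 7750] nm: 6→5 (7460 nm), 8→6 (7503 nm).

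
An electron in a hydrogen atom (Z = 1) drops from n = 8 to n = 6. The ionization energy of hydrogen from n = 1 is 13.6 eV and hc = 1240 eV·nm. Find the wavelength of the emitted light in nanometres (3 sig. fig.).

ΔE = 13.60 × (1/6² − 1/8²) = 13.60 × 0.01215 = 0.1653 eV.
λ = hc/ΔE = 1240 / 0.1653 = 7500 nm.

7500 nm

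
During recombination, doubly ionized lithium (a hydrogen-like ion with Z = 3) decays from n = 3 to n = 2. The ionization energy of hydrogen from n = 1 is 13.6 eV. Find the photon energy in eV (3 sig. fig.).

The Bohr energies scale as Z², so for Z = 3: E_n = −122.4/n² eV.
E_3 = −122.4/9 = −13.60 eV and E_2 = −122.4/4 = −30.60 eV.
The photon energy is |E_3 − E_2| = 17.0 eV.

17.0 eV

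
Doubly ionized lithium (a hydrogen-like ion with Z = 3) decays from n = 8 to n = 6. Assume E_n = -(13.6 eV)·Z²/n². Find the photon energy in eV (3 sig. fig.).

The Bohr energies scale as Z², so for Z = 3: E_n = −122.4/n² eV.
E_8 = −122.4/64 = −1.913 eV and E_6 = −122.4/36 = −3.400 eV.
The photon energy is |E_8 − E_6| = 1.49 eV.

1.49 eV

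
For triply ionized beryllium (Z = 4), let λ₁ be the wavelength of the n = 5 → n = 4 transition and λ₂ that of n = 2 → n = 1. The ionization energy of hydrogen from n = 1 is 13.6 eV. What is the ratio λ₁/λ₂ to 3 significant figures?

λ ∝ 1/ΔE ∝ 1/(1/n_f² − 1/n_i²), and the Z² and hc factors cancel in the ratio.
λ₁/λ₂ = (1/1² − 1/2²)/(1/4² − 1/5²) = 0.7500/0.02250 = 33.3.

33.3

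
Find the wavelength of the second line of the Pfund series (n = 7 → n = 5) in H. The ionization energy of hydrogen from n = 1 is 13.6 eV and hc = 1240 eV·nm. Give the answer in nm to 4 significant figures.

The Pfund series terminates on n_f = 5; the second line has n_i = 5+2 = 7.
ΔE = 13.60 × (1/5² − 1/7²) = 0.2664 eV.
λ = 1240 / 0.2664 = 4654 nm.

4654 nm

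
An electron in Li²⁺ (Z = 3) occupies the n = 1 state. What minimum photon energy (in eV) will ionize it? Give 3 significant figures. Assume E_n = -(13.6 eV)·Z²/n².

122 eV

E_n = −13.6 Z²/n² = −122.4/n² eV for Z = 3.
E_1 = −122.4/1 = −122 eV, so ionization (to E = 0) requires 122 eV.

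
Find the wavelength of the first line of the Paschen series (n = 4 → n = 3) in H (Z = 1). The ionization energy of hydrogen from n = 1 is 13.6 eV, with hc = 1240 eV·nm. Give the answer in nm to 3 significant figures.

1880 nm

The Paschen series terminates on n_f = 3; the first line has n_i = 3+1 = 4.
ΔE = 13.60 × (1/3² − 1/4²) = 0.6611 eV.
λ = 1240 / 0.6611 = 1880 nm.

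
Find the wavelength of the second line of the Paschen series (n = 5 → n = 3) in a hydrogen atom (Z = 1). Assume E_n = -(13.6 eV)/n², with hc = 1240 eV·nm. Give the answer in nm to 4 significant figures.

The Paschen series terminates on n_f = 3; the second line has n_i = 3+2 = 5.
ΔE = 13.60 × (1/3² − 1/5²) = 0.9671 eV.
λ = 1240 / 0.9671 = 1282 nm.

1282 nm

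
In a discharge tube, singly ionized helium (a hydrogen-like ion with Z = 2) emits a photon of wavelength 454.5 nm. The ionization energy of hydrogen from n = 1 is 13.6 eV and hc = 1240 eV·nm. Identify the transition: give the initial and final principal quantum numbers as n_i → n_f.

The photon energy is ΔE = hc/λ = 1240 / 454.5 = 2.728 eV.
With Z = 2, ΔE = 54.40 × (1/n_f² − 1/n_i²), so 1/n_f² − 1/n_i² = 0.05015.
Trying n_f = 4 gives 1/n_i² = 0.01235, i.e. n_i ≈ 9; this pair matches.

n_i = 9, n_f = 4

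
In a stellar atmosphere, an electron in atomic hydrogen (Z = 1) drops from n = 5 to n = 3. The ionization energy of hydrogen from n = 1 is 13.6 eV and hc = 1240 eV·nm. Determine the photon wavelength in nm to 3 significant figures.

ΔE = 13.60 × (1/3² − 1/5²) = 13.60 × 0.07111 = 0.9671 eV.
λ = hc/ΔE = 1240 / 0.9671 = 1280 nm.
This line belongs to the Paschen series.

1280 nm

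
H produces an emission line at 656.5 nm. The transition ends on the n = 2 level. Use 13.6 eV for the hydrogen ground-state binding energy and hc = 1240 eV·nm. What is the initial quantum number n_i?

The photon energy is ΔE = hc/λ = 1240 / 656.5 = 1.889 eV.
With Z = 1, ΔE = 13.60 × (1/n_f² − 1/n_i²), so 1/n_f² − 1/n_i² = 0.1389.
With n_f = 2: 1/n_i² = 1/4 − 0.1389 = 0.1111, so n_i ≈ 3.00.

n_i = 3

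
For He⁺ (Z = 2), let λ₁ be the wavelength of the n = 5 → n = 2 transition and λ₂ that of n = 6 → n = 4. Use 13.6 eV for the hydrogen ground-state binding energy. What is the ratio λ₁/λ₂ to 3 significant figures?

λ ∝ 1/ΔE ∝ 1/(1/n_f² − 1/n_i²), and the Z² and hc factors cancel in the ratio.
λ₁/λ₂ = (1/4² − 1/6²)/(1/2² − 1/5²) = 0.03472/0.2100 = 0.165.

0.165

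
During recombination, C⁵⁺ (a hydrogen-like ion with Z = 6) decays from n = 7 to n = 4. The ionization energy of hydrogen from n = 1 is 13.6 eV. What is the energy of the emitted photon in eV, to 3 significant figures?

20.6 eV

The Bohr energies scale as Z², so for Z = 6: E_n = −489.6/n² eV.
E_7 = −489.6/49 = −9.992 eV and E_4 = −489.6/16 = −30.60 eV.
The photon energy is |E_7 − E_4| = 20.6 eV.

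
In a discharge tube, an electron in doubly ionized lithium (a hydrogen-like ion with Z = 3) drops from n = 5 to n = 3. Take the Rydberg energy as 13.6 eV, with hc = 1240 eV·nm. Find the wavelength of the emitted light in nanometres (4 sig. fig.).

142.5 nm

For Z = 3 the level energies scale as Z², so the effective Rydberg energy is 13.6 × 9 = 122.4 eV.
ΔE = 122.4 × (1/3² − 1/5²) = 122.4 × 0.07111 = 8.704 eV.
λ = hc/ΔE = 1240 / 8.704 = 142.5 nm.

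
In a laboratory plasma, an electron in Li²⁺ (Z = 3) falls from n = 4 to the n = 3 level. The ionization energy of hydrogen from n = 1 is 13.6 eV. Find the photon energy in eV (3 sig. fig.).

The Bohr energies scale as Z², so for Z = 3: E_n = −122.4/n² eV.
E_4 = −122.4/16 = −7.650 eV and E_3 = −122.4/9 = −13.60 eV.
The photon energy is |E_4 − E_3| = 5.95 eV.

5.95 eV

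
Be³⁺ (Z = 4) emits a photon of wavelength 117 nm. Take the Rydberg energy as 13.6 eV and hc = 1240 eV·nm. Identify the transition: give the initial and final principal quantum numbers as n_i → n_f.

n_i = 4, n_f = 3

The photon energy is ΔE = hc/λ = 1240 / 117 = 10.60 eV.
With Z = 4, ΔE = 217.6 × (1/n_f² − 1/n_i²), so 1/n_f² − 1/n_i² = 0.04871.
Trying n_f = 3 gives 1/n_i² = 0.06241, i.e. n_i ≈ 4; this pair matches.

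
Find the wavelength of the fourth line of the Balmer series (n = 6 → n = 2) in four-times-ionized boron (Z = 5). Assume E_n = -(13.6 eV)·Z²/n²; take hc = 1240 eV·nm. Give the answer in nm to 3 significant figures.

16.4 nm

The Balmer series terminates on n_f = 2; the fourth line has n_i = 2+4 = 6.
ΔE = 340.0 × (1/2² − 1/6²) = 75.56 eV.
λ = 1240 / 75.56 = 16.4 nm.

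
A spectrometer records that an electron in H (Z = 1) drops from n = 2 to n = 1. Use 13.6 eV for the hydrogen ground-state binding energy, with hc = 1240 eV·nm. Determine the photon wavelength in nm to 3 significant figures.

122 nm

ΔE = 13.60 × (1/1² − 1/2²) = 13.60 × 0.7500 = 10.20 eV.
λ = hc/ΔE = 1240 / 10.20 = 122 nm.
This line belongs to the Lyman series.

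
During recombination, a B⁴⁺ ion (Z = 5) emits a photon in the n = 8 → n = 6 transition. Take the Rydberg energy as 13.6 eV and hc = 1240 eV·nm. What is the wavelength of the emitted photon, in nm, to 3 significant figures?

300 nm

For Z = 5 the level energies scale as Z², so the effective Rydberg energy is 13.6 × 25 = 340.0 eV.
ΔE = 340.0 × (1/6² − 1/8²) = 340.0 × 0.01215 = 4.132 eV.
λ = hc/ΔE = 1240 / 4.132 = 300 nm.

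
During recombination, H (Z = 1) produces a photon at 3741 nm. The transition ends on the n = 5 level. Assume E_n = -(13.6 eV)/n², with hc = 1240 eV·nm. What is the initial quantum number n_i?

n_i = 8

The photon energy is ΔE = hc/λ = 1240 / 3741 = 0.3315 eV.
With Z = 1, ΔE = 13.60 × (1/n_f² − 1/n_i²), so 1/n_f² − 1/n_i² = 0.02437.
With n_f = 5: 1/n_i² = 1/25 − 0.02437 = 0.01563, so n_i ≈ 8.00.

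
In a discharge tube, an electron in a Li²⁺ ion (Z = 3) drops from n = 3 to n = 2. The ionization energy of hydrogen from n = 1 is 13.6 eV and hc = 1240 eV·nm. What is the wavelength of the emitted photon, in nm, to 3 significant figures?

72.9 nm

For Z = 3 the level energies scale as Z², so the effective Rydberg energy is 13.6 × 9 = 122.4 eV.
ΔE = 122.4 × (1/2² − 1/3²) = 122.4 × 0.1389 = 17.00 eV.
λ = hc/ΔE = 1240 / 17.00 = 72.9 nm.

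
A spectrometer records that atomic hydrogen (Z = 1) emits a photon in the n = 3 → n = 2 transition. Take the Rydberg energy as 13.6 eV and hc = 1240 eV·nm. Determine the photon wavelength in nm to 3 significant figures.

ΔE = 13.60 × (1/2² − 1/3²) = 13.60 × 0.1389 = 1.889 eV.
λ = hc/ΔE = 1240 / 1.889 = 656 nm.
This line belongs to the Balmer series.

656 nm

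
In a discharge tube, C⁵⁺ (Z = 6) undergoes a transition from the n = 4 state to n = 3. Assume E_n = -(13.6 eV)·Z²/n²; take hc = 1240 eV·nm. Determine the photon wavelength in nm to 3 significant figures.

For Z = 6 the level energies scale as Z², so the effective Rydberg energy is 13.6 × 36 = 489.6 eV.
ΔE = 489.6 × (1/3² − 1/4²) = 489.6 × 0.04861 = 23.80 eV.
λ = hc/ΔE = 1240 / 23.80 = 52.1 nm.

52.1 nm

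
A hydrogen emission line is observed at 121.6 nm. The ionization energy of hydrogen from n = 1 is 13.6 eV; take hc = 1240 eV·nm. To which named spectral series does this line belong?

Lyman

ΔE = 1240/121.6 = 10.20 eV.
This matches 13.6 × (1/1² − 1/2²), so n_f = 1: the Lyman series.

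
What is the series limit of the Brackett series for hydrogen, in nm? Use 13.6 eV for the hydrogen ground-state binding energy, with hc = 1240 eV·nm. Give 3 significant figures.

1460 nm

The Brackett series has lower level n_f = 4; the series limit corresponds to n_i → ∞.
ΔE_max = 13.6 × 1 / 4² = 0.8500 eV.
λ_min = 1240 / 0.8500 = 1460 nm.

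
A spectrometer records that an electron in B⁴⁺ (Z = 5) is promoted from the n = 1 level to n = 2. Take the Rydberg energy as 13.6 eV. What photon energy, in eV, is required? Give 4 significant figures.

255.0 eV

The Bohr energies scale as Z², so for Z = 5: E_n = −340.0/n² eV.
E_2 = −340.0/4 = −85.00 eV and E_1 = −340.0/1 = −340.0 eV.
The photon energy is |E_2 − E_1| = 255.0 eV.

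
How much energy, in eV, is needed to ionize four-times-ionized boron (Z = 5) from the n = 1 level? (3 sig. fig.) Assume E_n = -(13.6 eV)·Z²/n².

E_n = −13.6 Z²/n² = −340.0/n² eV for Z = 5.
E_1 = −340.0/1 = −340 eV, so ionization (to E = 0) requires 340 eV.

340 eV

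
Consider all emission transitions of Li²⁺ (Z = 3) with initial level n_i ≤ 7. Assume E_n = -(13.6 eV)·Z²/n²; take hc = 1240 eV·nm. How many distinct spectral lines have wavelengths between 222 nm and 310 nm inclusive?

Enumerate all n_i → n_f pairs with 1 ≤ n_f < n_i ≤ 7 and compute λ = 1240 / [13.6·9·(1/n_f² − 1/n_i²)].
Lines falling in [222, 310] nm: 7→4 (240.7 nm), 6→4 (291.8 nm).

2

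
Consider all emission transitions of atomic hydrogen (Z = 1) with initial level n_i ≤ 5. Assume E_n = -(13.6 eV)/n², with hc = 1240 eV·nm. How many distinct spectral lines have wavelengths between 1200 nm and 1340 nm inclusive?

1

Enumerate all n_i → n_f pairs with 1 ≤ n_f < n_i ≤ 5 and compute λ = 1240 / [13.6·1·(1/n_f² − 1/n_i²)].
Lines falling in [1200, 1340] nm: 5→3 (1282 nm).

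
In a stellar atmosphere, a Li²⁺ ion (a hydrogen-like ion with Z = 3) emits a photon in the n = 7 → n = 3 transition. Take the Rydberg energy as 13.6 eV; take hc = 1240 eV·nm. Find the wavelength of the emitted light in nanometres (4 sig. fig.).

111.7 nm

For Z = 3 the level energies scale as Z², so the effective Rydberg energy is 13.6 × 9 = 122.4 eV.
ΔE = 122.4 × (1/3² − 1/7²) = 122.4 × 0.09070 = 11.10 eV.
λ = hc/ΔE = 1240 / 11.10 = 111.7 nm.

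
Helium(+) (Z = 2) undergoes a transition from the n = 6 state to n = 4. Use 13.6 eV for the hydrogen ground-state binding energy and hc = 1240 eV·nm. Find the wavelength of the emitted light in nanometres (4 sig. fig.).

656.5 nm

For Z = 2 the level energies scale as Z², so the effective Rydberg energy is 13.6 × 4 = 54.40 eV.
ΔE = 54.40 × (1/4² − 1/6²) = 54.40 × 0.03472 = 1.889 eV.
λ = hc/ΔE = 1240 / 1.889 = 656.5 nm.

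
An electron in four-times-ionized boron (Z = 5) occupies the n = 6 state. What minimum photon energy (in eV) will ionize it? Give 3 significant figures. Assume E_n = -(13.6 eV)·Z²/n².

9.44 eV

E_n = −13.6 Z²/n² = −340.0/n² eV for Z = 5.
E_6 = −340.0/36 = −9.44 eV, so ionization (to E = 0) requires 9.44 eV.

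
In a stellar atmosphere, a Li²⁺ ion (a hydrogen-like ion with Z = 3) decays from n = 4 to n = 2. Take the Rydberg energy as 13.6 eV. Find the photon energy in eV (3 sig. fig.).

The Bohr energies scale as Z², so for Z = 3: E_n = −122.4/n² eV.
E_4 = −122.4/16 = −7.650 eV and E_2 = −122.4/4 = −30.60 eV.
The photon energy is |E_4 − E_2| = 23.0 eV.

23.0 eV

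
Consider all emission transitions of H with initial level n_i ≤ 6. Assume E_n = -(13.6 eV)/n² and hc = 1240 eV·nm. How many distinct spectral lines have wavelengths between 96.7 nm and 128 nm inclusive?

Enumerate all n_i → n_f pairs with 1 ≤ n_f < n_i ≤ 6 and compute λ = 1240 / [13.6·1·(1/n_f² − 1/n_i²)].
Lines falling in [96.7, 128] nm: 4→1 (97.25 nm), 3→1 (102.6 nm), 2→1 (121.6 nm).

3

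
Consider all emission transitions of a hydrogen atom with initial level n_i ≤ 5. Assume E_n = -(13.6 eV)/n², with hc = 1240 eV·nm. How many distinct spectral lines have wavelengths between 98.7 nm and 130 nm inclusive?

Enumerate all n_i → n_f pairs with 1 ≤ n_f < n_i ≤ 5 and compute λ = 1240 / [13.6·1·(1/n_f² − 1/n_i²)].
Lines falling in [98.7, 130] nm: 3→1 (102.6 nm), 2→1 (121.6 nm).

2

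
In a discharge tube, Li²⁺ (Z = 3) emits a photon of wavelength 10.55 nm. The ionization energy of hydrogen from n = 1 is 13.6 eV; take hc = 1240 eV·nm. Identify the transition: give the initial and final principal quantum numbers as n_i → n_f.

n_i = 5, n_f = 1

The photon energy is ΔE = hc/λ = 1240 / 10.55 = 117.5 eV.
With Z = 3, ΔE = 122.4 × (1/n_f² − 1/n_i²), so 1/n_f² − 1/n_i² = 0.9603.
Trying n_f = 1 gives 1/n_i² = 0.03974, i.e. n_i ≈ 5; this pair matches.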